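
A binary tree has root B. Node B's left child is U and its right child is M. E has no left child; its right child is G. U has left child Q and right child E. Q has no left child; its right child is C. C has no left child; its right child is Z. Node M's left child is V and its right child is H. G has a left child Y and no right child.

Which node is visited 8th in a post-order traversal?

V

Post-order visits the left subtree, then the right subtree, then the node.
At B: go left to U.
  At U: go left to Q.
    At Q: no left child.
    At Q: go right to C.
      At C: no left child.
      At C: go right to Z.
        Z is a leaf — visit Z.
      Visit C.
    Visit Q.
  At U: go right to E.
    At E: no left child.
    At E: go right to G.
      At G: go left to Y.
        Y is a leaf — visit Y.
      At G: no right child.
      Visit G.
    Visit E.
  Visit U.
At B: go right to M.
  At M: go left to V.
    V is a leaf — visit V.
  At M: go right to H.
    H is a leaf — visit H.
  Visit M.
Visit B.
Full post-order sequence: Z, C, Q, Y, G, E, U, V, H, M, B.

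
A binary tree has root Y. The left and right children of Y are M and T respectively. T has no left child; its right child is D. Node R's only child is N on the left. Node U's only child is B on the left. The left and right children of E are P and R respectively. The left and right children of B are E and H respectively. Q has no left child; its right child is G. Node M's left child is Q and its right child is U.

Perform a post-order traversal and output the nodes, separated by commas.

Post-order visits the left subtree, then the right subtree, then the node.
At Y: go left to M.
  At M: go left to Q.
    At Q: no left child.
    At Q: go right to G.
      G is a leaf — visit G.
    Visit Q.
  At M: go right to U.
    At U: go left to B.
      At B: go left to E.
        At E: go left to P.
          P is a leaf — visit P.
        At E: go right to R.
          At R: go left to N.
            N is a leaf — visit N.
          At R: no right child.
          Visit R.
        Visit E.
      At B: go right to H.
        H is a leaf — visit H.
      Visit B.
    At U: no right child.
    Visit U.
  Visit M.
At Y: go right to T.
  At T: no left child.
  At T: go right to D.
    D is a leaf — visit D.
  Visit T.
Visit Y.

G, Q, P, N, R, E, H, B, U, M, D, T, Y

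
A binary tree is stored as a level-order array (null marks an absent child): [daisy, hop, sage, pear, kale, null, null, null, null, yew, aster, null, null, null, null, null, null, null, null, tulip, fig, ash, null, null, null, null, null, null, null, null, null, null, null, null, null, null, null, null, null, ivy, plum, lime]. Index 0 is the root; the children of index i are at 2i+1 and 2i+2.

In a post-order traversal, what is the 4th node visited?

tulip

Post-order visits the left subtree, then the right subtree, then the node.
At daisy: go left to hop.
  At hop: go left to pear.
    pear is a leaf — visit pear.
  At hop: go right to kale.
    At kale: go left to yew.
      At yew: go left to tulip.
        At tulip: go left to ivy.
          ivy is a leaf — visit ivy.
        At tulip: go right to plum.
          plum is a leaf — visit plum.
        Visit tulip.
      At yew: go right to fig.
        At fig: go left to lime.
          lime is a leaf — visit lime.
        At fig: no right child.
        Visit fig.
      Visit yew.
    At kale: go right to aster.
      At aster: go left to ash.
        ash is a leaf — visit ash.
      At aster: no right child.
      Visit aster.
    Visit kale.
  Visit hop.
At daisy: go right to sage.
  sage is a leaf — visit sage.
Visit daisy.
Full post-order sequence: pear, ivy, plum, tulip, lime, fig, yew, ash, aster, kale, hop, sage, daisy.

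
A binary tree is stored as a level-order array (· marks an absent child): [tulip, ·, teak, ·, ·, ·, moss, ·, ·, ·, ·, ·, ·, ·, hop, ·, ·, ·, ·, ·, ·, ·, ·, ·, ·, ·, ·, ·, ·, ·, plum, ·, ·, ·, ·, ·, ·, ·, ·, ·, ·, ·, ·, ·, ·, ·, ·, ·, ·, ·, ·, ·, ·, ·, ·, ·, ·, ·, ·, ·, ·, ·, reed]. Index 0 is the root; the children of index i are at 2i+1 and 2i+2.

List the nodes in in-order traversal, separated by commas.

tulip, teak, moss, hop, plum, reed

In-order visits the left subtree, then the node, then the right subtree.
At tulip: no left child.
Visit tulip.
At tulip: go right to teak.
  At teak: no left child.
  Visit teak.
  At teak: go right to moss.
    At moss: no left child.
    Visit moss.
    At moss: go right to hop.
      At hop: no left child.
      Visit hop.
      At hop: go right to plum.
        At plum: no left child.
        Visit plum.
        At plum: go right to reed.
          reed is a leaf — visit reed.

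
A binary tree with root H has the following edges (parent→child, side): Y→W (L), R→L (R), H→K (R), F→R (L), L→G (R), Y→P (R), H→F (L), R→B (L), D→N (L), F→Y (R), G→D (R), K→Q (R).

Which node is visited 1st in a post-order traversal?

Post-order visits the left subtree, then the right subtree, then the node.
At H: go left to F.
  At F: go left to R.
    At R: go left to B.
      B is a leaf — visit B.
    At R: go right to L.
      At L: no left child.
      At L: go right to G.
        At G: no left child.
        At G: go right to D.
          At D: go left to N.
            N is a leaf — visit N.
          At D: no right child.
          Visit D.
        Visit G.
      Visit L.
    Visit R.
  At F: go right to Y.
    At Y: go left to W.
      W is a leaf — visit W.
    At Y: go right to P.
      P is a leaf — visit P.
    Visit Y.
  Visit F.
At H: go right to K.
  At K: no left child.
  At K: go right to Q.
    Q is a leaf — visit Q.
  Visit K.
Visit H.
Full post-order sequence: B, N, D, G, L, R, W, P, Y, F, Q, K, H.

B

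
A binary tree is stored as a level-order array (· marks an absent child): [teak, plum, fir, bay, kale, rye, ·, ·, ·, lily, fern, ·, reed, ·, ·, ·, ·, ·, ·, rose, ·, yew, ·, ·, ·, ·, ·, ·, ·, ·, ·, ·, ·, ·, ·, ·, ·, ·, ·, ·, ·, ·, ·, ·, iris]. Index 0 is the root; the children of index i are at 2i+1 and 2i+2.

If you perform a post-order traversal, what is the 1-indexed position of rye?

Post-order visits the left subtree, then the right subtree, then the node.
At teak: go left to plum.
  At plum: go left to bay.
    bay is a leaf — visit bay.
  At plum: go right to kale.
    At kale: go left to lily.
      At lily: go left to rose.
        rose is a leaf — visit rose.
      At lily: no right child.
      Visit lily.
    At kale: go right to fern.
      At fern: go left to yew.
        At yew: no left child.
        At yew: go right to iris.
          iris is a leaf — visit iris.
        Visit yew.
      At fern: no right child.
      Visit fern.
    Visit kale.
  Visit plum.
At teak: go right to fir.
  At fir: go left to rye.
    At rye: no left child.
    At rye: go right to reed.
      reed is a leaf — visit reed.
    Visit rye.
  At fir: no right child.
  Visit fir.
Visit teak.
Full post-order sequence: bay, rose, lily, iris, yew, fern, kale, plum, reed, rye, fir, teak.

10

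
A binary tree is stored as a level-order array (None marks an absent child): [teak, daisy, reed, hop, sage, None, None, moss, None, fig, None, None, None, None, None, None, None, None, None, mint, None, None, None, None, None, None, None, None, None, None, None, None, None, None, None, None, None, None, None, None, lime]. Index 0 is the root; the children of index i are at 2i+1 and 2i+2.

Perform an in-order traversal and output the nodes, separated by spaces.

In-order visits the left subtree, then the node, then the right subtree.
At teak: go left to daisy.
  At daisy: go left to hop.
    At hop: go left to moss.
      moss is a leaf — visit moss.
    Visit hop.
    At hop: no right child.
  Visit daisy.
  At daisy: go right to sage.
    At sage: go left to fig.
      At fig: go left to mint.
        At mint: no left child.
        Visit mint.
        At mint: go right to lime.
          lime is a leaf — visit lime.
      Visit fig.
      At fig: no right child.
    Visit sage.
    At sage: no right child.
Visit teak.
At teak: go right to reed.
  reed is a leaf — visit reed.

moss hop daisy mint lime fig sage teak reed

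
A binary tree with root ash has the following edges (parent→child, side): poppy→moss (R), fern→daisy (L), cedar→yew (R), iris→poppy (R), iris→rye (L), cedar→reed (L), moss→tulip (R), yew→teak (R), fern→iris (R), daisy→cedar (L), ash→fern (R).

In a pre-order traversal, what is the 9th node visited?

Pre-order visits the node, then its left subtree, then its right subtree.
Visit ash.
At ash: no left child.
At ash: go right to fern.
  Visit fern.
  At fern: go left to daisy.
    Visit daisy.
    At daisy: go left to cedar.
      Visit cedar.
      At cedar: go left to reed.
        reed is a leaf — visit reed.
      At cedar: go right to yew.
        Visit yew.
        At yew: no left child.
        At yew: go right to teak.
          teak is a leaf — visit teak.
    At daisy: no right child.
  At fern: go right to iris.
    Visit iris.
    At iris: go left to rye.
      rye is a leaf — visit rye.
    At iris: go right to poppy.
      Visit poppy.
      At poppy: no left child.
      At poppy: go right to moss.
        Visit moss.
        At moss: no left child.
        At moss: go right to tulip.
          tulip is a leaf — visit tulip.
Full pre-order sequence: ash, fern, daisy, cedar, reed, yew, teak, iris, rye, poppy, moss, tulip.

rye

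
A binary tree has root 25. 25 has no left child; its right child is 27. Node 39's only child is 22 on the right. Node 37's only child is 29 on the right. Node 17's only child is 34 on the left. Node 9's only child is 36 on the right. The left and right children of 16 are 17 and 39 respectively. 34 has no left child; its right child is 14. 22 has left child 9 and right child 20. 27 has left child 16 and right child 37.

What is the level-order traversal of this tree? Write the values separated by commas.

25, 27, 16, 37, 17, 39, 29, 34, 22, 14, 9, 20, 36

Level-order visits nodes level by level from the root, left to right within each level.
Level 0: 25
Level 1: 27
Level 2: 16, 37
Level 3: 17, 39, 29
Level 4: 34, 22
Level 5: 14, 9, 20
Level 6: 36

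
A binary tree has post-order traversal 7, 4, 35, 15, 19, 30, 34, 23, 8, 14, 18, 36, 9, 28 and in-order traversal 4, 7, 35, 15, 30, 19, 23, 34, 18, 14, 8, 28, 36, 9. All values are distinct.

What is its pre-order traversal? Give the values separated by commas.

28, 18, 23, 30, 15, 35, 4, 7, 19, 34, 14, 8, 9, 36

The last element of post-order is the root; it splits in-order into left and right subtrees.
Root 28: left subtree has 11 nodes {4, 7, 35, 15, 30, 19, 23, 34, 18, 14, 8}, right has 2 {36, 9}.
  Root 18: left subtree has 8 nodes {4, 7, 35, 15, 30, 19, 23, 34}, right has 2 {14, 8}.
    Root 23: left subtree has 6 nodes {4, 7, 35, 15, 30, 19}, right has 1 {34}.
      Root 30: left subtree has 4 nodes {4, 7, 35, 15}, right has 1 {19}.
        Root 15: left subtree has 3 nodes {4, 7, 35}, right has 0 { }.
          Root 35: left subtree has 2 nodes {4, 7}, right has 0 { }.
            Root 4: left subtree has 0 nodes { }, right has 1 {7}.
    Root 14: left subtree has 0 nodes { }, right has 1 {8}.
  Root 9: left subtree has 1 node {36}, right has 0 { }.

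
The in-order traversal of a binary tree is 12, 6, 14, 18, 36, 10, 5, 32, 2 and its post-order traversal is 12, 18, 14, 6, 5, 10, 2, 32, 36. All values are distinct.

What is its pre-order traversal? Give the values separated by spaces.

The last element of post-order is the root; it splits in-order into left and right subtrees.
Root 36: left subtree has 4 nodes {12, 6, 14, 18}, right has 4 {10, 5, 32, 2}.
  Root 6: left subtree has 1 node {12}, right has 2 {14, 18}.
    Root 14: left subtree has 0 nodes { }, right has 1 {18}.
  Root 32: left subtree has 2 nodes {10, 5}, right has 1 {2}.
    Root 10: left subtree has 0 nodes { }, right has 1 {5}.

36 6 12 14 18 32 10 5 2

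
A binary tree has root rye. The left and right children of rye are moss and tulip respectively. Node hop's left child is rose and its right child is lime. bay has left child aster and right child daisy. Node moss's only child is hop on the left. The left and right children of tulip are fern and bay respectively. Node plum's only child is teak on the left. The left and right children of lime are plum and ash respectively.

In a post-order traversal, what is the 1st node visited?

rose

Post-order visits the left subtree, then the right subtree, then the node.
At rye: go left to moss.
  At moss: go left to hop.
    At hop: go left to rose.
      rose is a leaf — visit rose.
    At hop: go right to lime.
      At lime: go left to plum.
        At plum: go left to teak.
          teak is a leaf — visit teak.
        At plum: no right child.
        Visit plum.
      At lime: go right to ash.
        ash is a leaf — visit ash.
      Visit lime.
    Visit hop.
  At moss: no right child.
  Visit moss.
At rye: go right to tulip.
  At tulip: go left to fern.
    fern is a leaf — visit fern.
  At tulip: go right to bay.
    At bay: go left to aster.
      aster is a leaf — visit aster.
    At bay: go right to daisy.
      daisy is a leaf — visit daisy.
    Visit bay.
  Visit tulip.
Visit rye.
Full post-order sequence: rose, teak, plum, ash, lime, hop, moss, fern, aster, daisy, bay, tulip, rye.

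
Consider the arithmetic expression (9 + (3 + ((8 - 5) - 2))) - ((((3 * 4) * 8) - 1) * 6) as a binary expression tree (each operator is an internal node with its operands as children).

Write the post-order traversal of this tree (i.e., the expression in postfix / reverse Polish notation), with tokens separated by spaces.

9 3 8 5 - 2 - + + 3 4 * 8 * 1 - 6 * -

Post-order on an expression tree gives postfix notation: for each operator, emit left operand, right operand, then the operator.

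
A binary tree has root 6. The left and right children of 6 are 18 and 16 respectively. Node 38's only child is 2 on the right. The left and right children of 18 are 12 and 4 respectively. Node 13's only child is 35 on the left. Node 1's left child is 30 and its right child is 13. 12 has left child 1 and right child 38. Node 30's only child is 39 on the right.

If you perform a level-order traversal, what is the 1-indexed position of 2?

Level-order visits nodes level by level from the root, left to right within each level.
Level 0: 6
Level 1: 18, 16
Level 2: 12, 4
Level 3: 1, 38
Level 4: 30, 13, 2
Level 5: 39, 35
Full level-order sequence: 6, 18, 16, 12, 4, 1, 38, 30, 13, 2, 39, 35.

10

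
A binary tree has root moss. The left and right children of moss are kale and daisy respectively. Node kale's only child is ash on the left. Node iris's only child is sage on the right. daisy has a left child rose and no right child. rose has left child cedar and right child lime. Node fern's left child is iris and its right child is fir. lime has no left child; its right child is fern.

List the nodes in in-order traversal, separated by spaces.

ash kale moss cedar rose lime iris sage fern fir daisy

In-order visits the left subtree, then the node, then the right subtree.
At moss: go left to kale.
  At kale: go left to ash.
    ash is a leaf — visit ash.
  Visit kale.
  At kale: no right child.
Visit moss.
At moss: go right to daisy.
  At daisy: go left to rose.
    At rose: go left to cedar.
      cedar is a leaf — visit cedar.
    Visit rose.
    At rose: go right to lime.
      At lime: no left child.
      Visit lime.
      At lime: go right to fern.
        At fern: go left to iris.
          At iris: no left child.
          Visit iris.
          At iris: go right to sage.
            sage is a leaf — visit sage.
        Visit fern.
        At fern: go right to fir.
          fir is a leaf — visit fir.
  Visit daisy.
  At daisy: no right child.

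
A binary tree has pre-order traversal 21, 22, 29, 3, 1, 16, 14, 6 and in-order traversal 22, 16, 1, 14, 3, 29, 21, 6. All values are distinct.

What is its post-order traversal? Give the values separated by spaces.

The first element of pre-order is the root; it splits in-order into left and right subtrees.
Root 21: left subtree has 6 nodes {22, 16, 1, 14, 3, 29}, right has 1 {6}.
  Root 22: left subtree has 0 nodes { }, right has 5 {16, 1, 14, 3, 29}.
    Root 29: left subtree has 4 nodes {16, 1, 14, 3}, right has 0 { }.
      Root 3: left subtree has 3 nodes {16, 1, 14}, right has 0 { }.
        Root 1: left subtree has 1 node {16}, right has 1 {14}.

16 14 1 3 29 22 6 21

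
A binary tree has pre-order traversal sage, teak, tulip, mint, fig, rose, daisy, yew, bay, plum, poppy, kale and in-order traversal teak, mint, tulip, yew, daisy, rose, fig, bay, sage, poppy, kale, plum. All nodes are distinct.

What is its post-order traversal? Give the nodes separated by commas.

mint, yew, daisy, rose, bay, fig, tulip, teak, kale, poppy, plum, sage

The first element of pre-order is the root; it splits in-order into left and right subtrees.
Root sage: left subtree has 8 nodes {teak, mint, tulip, yew, daisy, rose, fig, bay}, right has 3 {poppy, kale, plum}.
  Root teak: left subtree has 0 nodes { }, right has 7 {mint, tulip, yew, daisy, rose, fig, bay}.
    Root tulip: left subtree has 1 node {mint}, right has 5 {yew, daisy, rose, fig, bay}.
      Root fig: left subtree has 3 nodes {yew, daisy, rose}, right has 1 {bay}.
        Root rose: left subtree has 2 nodes {yew, daisy}, right has 0 { }.
          Root daisy: left subtree has 1 node {yew}, right has 0 { }.
  Root plum: left subtree has 2 nodes {poppy, kale}, right has 0 { }.
    Root poppy: left subtree has 0 nodes { }, right has 1 {kale}.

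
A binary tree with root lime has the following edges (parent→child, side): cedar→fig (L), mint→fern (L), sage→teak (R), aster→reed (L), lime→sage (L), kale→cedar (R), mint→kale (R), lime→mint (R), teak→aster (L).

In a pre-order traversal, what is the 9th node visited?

cedar

Pre-order visits the node, then its left subtree, then its right subtree.
Visit lime.
At lime: go left to sage.
  Visit sage.
  At sage: no left child.
  At sage: go right to teak.
    Visit teak.
    At teak: go left to aster.
      Visit aster.
      At aster: go left to reed.
        reed is a leaf — visit reed.
      At aster: no right child.
    At teak: no right child.
At lime: go right to mint.
  Visit mint.
  At mint: go left to fern.
    fern is a leaf — visit fern.
  At mint: go right to kale.
    Visit kale.
    At kale: no left child.
    At kale: go right to cedar.
      Visit cedar.
      At cedar: go left to fig.
        fig is a leaf — visit fig.
      At cedar: no right child.
Full pre-order sequence: lime, sage, teak, aster, reed, mint, fern, kale, cedar, fig.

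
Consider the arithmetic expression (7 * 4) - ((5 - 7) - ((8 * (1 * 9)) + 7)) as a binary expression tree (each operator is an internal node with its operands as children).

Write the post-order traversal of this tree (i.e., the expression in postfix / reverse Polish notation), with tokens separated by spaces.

Post-order on an expression tree gives postfix notation: for each operator, emit left operand, right operand, then the operator.

7 4 * 5 7 - 8 1 9 * * 7 + - -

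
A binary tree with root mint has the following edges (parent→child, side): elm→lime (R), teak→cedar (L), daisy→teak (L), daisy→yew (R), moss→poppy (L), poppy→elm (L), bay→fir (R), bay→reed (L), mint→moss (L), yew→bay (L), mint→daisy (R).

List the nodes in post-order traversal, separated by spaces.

Post-order visits the left subtree, then the right subtree, then the node.
At mint: go left to moss.
  At moss: go left to poppy.
    At poppy: go left to elm.
      At elm: no left child.
      At elm: go right to lime.
        lime is a leaf — visit lime.
      Visit elm.
    At poppy: no right child.
    Visit poppy.
  At moss: no right child.
  Visit moss.
At mint: go right to daisy.
  At daisy: go left to teak.
    At teak: go left to cedar.
      cedar is a leaf — visit cedar.
    At teak: no right child.
    Visit teak.
  At daisy: go right to yew.
    At yew: go left to bay.
      At bay: go left to reed.
        reed is a leaf — visit reed.
      At bay: go right to fir.
        fir is a leaf — visit fir.
      Visit bay.
    At yew: no right child.
    Visit yew.
  Visit daisy.
Visit mint.

lime elm poppy moss cedar teak reed fir bay yew daisy mint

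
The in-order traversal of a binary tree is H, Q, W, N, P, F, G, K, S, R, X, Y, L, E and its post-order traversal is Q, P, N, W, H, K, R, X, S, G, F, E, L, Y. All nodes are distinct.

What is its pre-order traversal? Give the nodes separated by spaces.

The last element of post-order is the root; it splits in-order into left and right subtrees.
Root Y: left subtree has 11 nodes {H, Q, W, N, P, F, G, K, S, R, X}, right has 2 {L, E}.
  Root F: left subtree has 5 nodes {H, Q, W, N, P}, right has 5 {G, K, S, R, X}.
    Root H: left subtree has 0 nodes { }, right has 4 {Q, W, N, P}.
      Root W: left subtree has 1 node {Q}, right has 2 {N, P}.
        Root N: left subtree has 0 nodes { }, right has 1 {P}.
    Root G: left subtree has 0 nodes { }, right has 4 {K, S, R, X}.
      Root S: left subtree has 1 node {K}, right has 2 {R, X}.
        Root X: left subtree has 1 node {R}, right has 0 { }.
  Root L: left subtree has 0 nodes { }, right has 1 {E}.

Y F H W Q N P G S K X R L E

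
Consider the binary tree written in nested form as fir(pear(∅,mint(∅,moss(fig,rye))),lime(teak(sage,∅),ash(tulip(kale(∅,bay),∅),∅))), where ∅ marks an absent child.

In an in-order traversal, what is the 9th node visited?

lime

In-order visits the left subtree, then the node, then the right subtree.
At fir: go left to pear.
  At pear: no left child.
  Visit pear.
  At pear: go right to mint.
    At mint: no left child.
    Visit mint.
    At mint: go right to moss.
      At moss: go left to fig.
        fig is a leaf — visit fig.
      Visit moss.
      At moss: go right to rye.
        rye is a leaf — visit rye.
Visit fir.
At fir: go right to lime.
  At lime: go left to teak.
    At teak: go left to sage.
      sage is a leaf — visit sage.
    Visit teak.
    At teak: no right child.
  Visit lime.
  At lime: go right to ash.
    At ash: go left to tulip.
      At tulip: go left to kale.
        At kale: no left child.
        Visit kale.
        At kale: go right to bay.
          bay is a leaf — visit bay.
      Visit tulip.
      At tulip: no right child.
    Visit ash.
    At ash: no right child.
Full in-order sequence: pear, mint, fig, moss, rye, fir, sage, teak, lime, kale, bay, tulip, ash.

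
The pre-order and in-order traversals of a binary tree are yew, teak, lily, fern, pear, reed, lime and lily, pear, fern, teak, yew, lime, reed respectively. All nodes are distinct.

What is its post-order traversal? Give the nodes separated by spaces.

pear fern lily teak lime reed yew

The first element of pre-order is the root; it splits in-order into left and right subtrees.
Root yew: left subtree has 4 nodes {lily, pear, fern, teak}, right has 2 {lime, reed}.
  Root teak: left subtree has 3 nodes {lily, pear, fern}, right has 0 { }.
    Root lily: left subtree has 0 nodes { }, right has 2 {pear, fern}.
      Root fern: left subtree has 1 node {pear}, right has 0 { }.
  Root reed: left subtree has 1 node {lime}, right has 0 { }.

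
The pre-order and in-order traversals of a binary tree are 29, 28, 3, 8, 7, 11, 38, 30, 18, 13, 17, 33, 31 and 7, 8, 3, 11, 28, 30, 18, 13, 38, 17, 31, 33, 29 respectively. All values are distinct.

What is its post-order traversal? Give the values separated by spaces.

The first element of pre-order is the root; it splits in-order into left and right subtrees.
Root 29: left subtree has 12 nodes {7, 8, 3, 11, 28, 30, 18, 13, 38, 17, 31, 33}, right has 0 { }.
  Root 28: left subtree has 4 nodes {7, 8, 3, 11}, right has 7 {30, 18, 13, 38, 17, 31, 33}.
    Root 3: left subtree has 2 nodes {7, 8}, right has 1 {11}.
      Root 8: left subtree has 1 node {7}, right has 0 { }.
    Root 38: left subtree has 3 nodes {30, 18, 13}, right has 3 {17, 31, 33}.
      Root 30: left subtree has 0 nodes { }, right has 2 {18, 13}.
        Root 18: left subtree has 0 nodes { }, right has 1 {13}.
      Root 17: left subtree has 0 nodes { }, right has 2 {31, 33}.
        Root 33: left subtree has 1 node {31}, right has 0 { }.

7 8 11 3 13 18 30 31 33 17 38 28 29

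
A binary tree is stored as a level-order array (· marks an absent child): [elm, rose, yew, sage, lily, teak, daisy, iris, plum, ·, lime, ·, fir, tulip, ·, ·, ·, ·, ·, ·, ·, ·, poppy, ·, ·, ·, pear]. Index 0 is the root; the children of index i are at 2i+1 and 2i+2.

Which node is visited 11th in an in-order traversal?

pear

In-order visits the left subtree, then the node, then the right subtree.
At elm: go left to rose.
  At rose: go left to sage.
    At sage: go left to iris.
      iris is a leaf — visit iris.
    Visit sage.
    At sage: go right to plum.
      plum is a leaf — visit plum.
  Visit rose.
  At rose: go right to lily.
    At lily: no left child.
    Visit lily.
    At lily: go right to lime.
      At lime: no left child.
      Visit lime.
      At lime: go right to poppy.
        poppy is a leaf — visit poppy.
Visit elm.
At elm: go right to yew.
  At yew: go left to teak.
    At teak: no left child.
    Visit teak.
    At teak: go right to fir.
      At fir: no left child.
      Visit fir.
      At fir: go right to pear.
        pear is a leaf — visit pear.
  Visit yew.
  At yew: go right to daisy.
    At daisy: go left to tulip.
      tulip is a leaf — visit tulip.
    Visit daisy.
    At daisy: no right child.
Full in-order sequence: iris, sage, plum, rose, lily, lime, poppy, elm, teak, fir, pear, yew, tulip, daisy.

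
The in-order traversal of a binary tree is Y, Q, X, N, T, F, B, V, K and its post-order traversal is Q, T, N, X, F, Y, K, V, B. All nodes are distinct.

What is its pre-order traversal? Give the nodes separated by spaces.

B Y F X Q N T V K

The last element of post-order is the root; it splits in-order into left and right subtrees.
Root B: left subtree has 6 nodes {Y, Q, X, N, T, F}, right has 2 {V, K}.
  Root Y: left subtree has 0 nodes { }, right has 5 {Q, X, N, T, F}.
    Root F: left subtree has 4 nodes {Q, X, N, T}, right has 0 { }.
      Root X: left subtree has 1 node {Q}, right has 2 {N, T}.
        Root N: left subtree has 0 nodes { }, right has 1 {T}.
  Root V: left subtree has 0 nodes { }, right has 1 {K}.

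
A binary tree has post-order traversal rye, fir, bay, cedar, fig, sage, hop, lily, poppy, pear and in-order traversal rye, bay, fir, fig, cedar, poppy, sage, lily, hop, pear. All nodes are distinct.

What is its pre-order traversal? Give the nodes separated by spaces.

The last element of post-order is the root; it splits in-order into left and right subtrees.
Root pear: left subtree has 9 nodes {rye, bay, fir, fig, cedar, poppy, sage, lily, hop}, right has 0 { }.
  Root poppy: left subtree has 5 nodes {rye, bay, fir, fig, cedar}, right has 3 {sage, lily, hop}.
    Root fig: left subtree has 3 nodes {rye, bay, fir}, right has 1 {cedar}.
      Root bay: left subtree has 1 node {rye}, right has 1 {fir}.
    Root lily: left subtree has 1 node {sage}, right has 1 {hop}.

pear poppy fig bay rye fir cedar lily sage hop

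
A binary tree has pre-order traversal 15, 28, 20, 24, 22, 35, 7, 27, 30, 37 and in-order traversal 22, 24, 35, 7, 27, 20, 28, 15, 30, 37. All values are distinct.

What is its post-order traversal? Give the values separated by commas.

The first element of pre-order is the root; it splits in-order into left and right subtrees.
Root 15: left subtree has 7 nodes {22, 24, 35, 7, 27, 20, 28}, right has 2 {30, 37}.
  Root 28: left subtree has 6 nodes {22, 24, 35, 7, 27, 20}, right has 0 { }.
    Root 20: left subtree has 5 nodes {22, 24, 35, 7, 27}, right has 0 { }.
      Root 24: left subtree has 1 node {22}, right has 3 {35, 7, 27}.
        Root 35: left subtree has 0 nodes { }, right has 2 {7, 27}.
          Root 7: left subtree has 0 nodes { }, right has 1 {27}.
  Root 30: left subtree has 0 nodes { }, right has 1 {37}.

22, 27, 7, 35, 24, 20, 28, 37, 30, 15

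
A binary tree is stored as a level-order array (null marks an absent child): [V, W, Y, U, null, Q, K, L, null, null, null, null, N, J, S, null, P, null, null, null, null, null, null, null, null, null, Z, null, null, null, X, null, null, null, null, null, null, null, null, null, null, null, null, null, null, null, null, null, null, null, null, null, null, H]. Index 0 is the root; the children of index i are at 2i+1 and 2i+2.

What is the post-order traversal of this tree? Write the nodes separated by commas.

Post-order visits the left subtree, then the right subtree, then the node.
At V: go left to W.
  At W: go left to U.
    At U: go left to L.
      At L: no left child.
      At L: go right to P.
        P is a leaf — visit P.
      Visit L.
    At U: no right child.
    Visit U.
  At W: no right child.
  Visit W.
At V: go right to Y.
  At Y: go left to Q.
    At Q: no left child.
    At Q: go right to N.
      At N: no left child.
      At N: go right to Z.
        At Z: go left to H.
          H is a leaf — visit H.
        At Z: no right child.
        Visit Z.
      Visit N.
    Visit Q.
  At Y: go right to K.
    At K: go left to J.
      J is a leaf — visit J.
    At K: go right to S.
      At S: no left child.
      At S: go right to X.
        X is a leaf — visit X.
      Visit S.
    Visit K.
  Visit Y.
Visit V.

P, L, U, W, H, Z, N, Q, J, X, S, K, Y, V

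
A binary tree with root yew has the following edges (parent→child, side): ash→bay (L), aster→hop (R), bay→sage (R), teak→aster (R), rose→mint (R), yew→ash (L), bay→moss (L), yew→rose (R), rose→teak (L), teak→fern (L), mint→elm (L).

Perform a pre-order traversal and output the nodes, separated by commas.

yew, ash, bay, moss, sage, rose, teak, fern, aster, hop, mint, elm

Pre-order visits the node, then its left subtree, then its right subtree.
Visit yew.
At yew: go left to ash.
  Visit ash.
  At ash: go left to bay.
    Visit bay.
    At bay: go left to moss.
      moss is a leaf — visit moss.
    At bay: go right to sage.
      sage is a leaf — visit sage.
  At ash: no right child.
At yew: go right to rose.
  Visit rose.
  At rose: go left to teak.
    Visit teak.
    At teak: go left to fern.
      fern is a leaf — visit fern.
    At teak: go right to aster.
      Visit aster.
      At aster: no left child.
      At aster: go right to hop.
        hop is a leaf — visit hop.
  At rose: go right to mint.
    Visit mint.
    At mint: go left to elm.
      elm is a leaf — visit elm.
    At mint: no right child.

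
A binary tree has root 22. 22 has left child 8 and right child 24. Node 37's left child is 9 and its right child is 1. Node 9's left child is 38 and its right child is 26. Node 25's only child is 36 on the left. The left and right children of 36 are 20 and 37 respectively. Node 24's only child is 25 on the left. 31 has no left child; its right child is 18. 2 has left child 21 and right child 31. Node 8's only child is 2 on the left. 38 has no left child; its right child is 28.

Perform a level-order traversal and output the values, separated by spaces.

Level-order visits nodes level by level from the root, left to right within each level.
Level 0: 22
Level 1: 8, 24
Level 2: 2, 25
Level 3: 21, 31, 36
Level 4: 18, 20, 37
Level 5: 9, 1
Level 6: 38, 26
Level 7: 28

22 8 24 2 25 21 31 36 18 20 37 9 1 38 26 28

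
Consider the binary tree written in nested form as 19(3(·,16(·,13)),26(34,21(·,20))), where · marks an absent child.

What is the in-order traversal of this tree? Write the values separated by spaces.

In-order visits the left subtree, then the node, then the right subtree.
At 19: go left to 3.
  At 3: no left child.
  Visit 3.
  At 3: go right to 16.
    At 16: no left child.
    Visit 16.
    At 16: go right to 13.
      13 is a leaf — visit 13.
Visit 19.
At 19: go right to 26.
  At 26: go left to 34.
    34 is a leaf — visit 34.
  Visit 26.
  At 26: go right to 21.
    At 21: no left child.
    Visit 21.
    At 21: go right to 20.
      20 is a leaf — visit 20.

3 16 13 19 34 26 21 20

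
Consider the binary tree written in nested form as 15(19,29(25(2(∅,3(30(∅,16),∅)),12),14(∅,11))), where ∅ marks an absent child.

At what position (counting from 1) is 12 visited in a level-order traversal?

7

Level-order visits nodes level by level from the root, left to right within each level.
Level 0: 15
Level 1: 19, 29
Level 2: 25, 14
Level 3: 2, 12, 11
Level 4: 3
Level 5: 30
Level 6: 16
Full level-order sequence: 15, 19, 29, 25, 14, 2, 12, 11, 3, 30, 16.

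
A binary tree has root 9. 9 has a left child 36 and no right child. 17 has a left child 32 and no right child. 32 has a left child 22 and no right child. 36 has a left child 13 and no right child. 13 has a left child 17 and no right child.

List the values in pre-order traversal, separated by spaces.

Pre-order visits the node, then its left subtree, then its right subtree.
Visit 9.
At 9: go left to 36.
  Visit 36.
  At 36: go left to 13.
    Visit 13.
    At 13: go left to 17.
      Visit 17.
      At 17: go left to 32.
        Visit 32.
        At 32: go left to 22.
          22 is a leaf — visit 22.
        At 32: no right child.
      At 17: no right child.
    At 13: no right child.
  At 36: no right child.
At 9: no right child.

9 36 13 17 32 22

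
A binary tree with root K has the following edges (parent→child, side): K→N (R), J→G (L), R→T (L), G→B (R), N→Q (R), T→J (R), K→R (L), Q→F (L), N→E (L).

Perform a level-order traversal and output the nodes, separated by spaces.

Level-order visits nodes level by level from the root, left to right within each level.
Level 0: K
Level 1: R, N
Level 2: T, E, Q
Level 3: J, F
Level 4: G
Level 5: B

K R N T E Q J F G B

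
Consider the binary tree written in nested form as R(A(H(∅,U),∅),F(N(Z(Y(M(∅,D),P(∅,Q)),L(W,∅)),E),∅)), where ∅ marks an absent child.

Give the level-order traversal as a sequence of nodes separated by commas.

Level-order visits nodes level by level from the root, left to right within each level.
Level 0: R
Level 1: A, F
Level 2: H, N
Level 3: U, Z, E
Level 4: Y, L
Level 5: M, P, W
Level 6: D, Q

R, A, F, H, N, U, Z, E, Y, L, M, P, W, D, Q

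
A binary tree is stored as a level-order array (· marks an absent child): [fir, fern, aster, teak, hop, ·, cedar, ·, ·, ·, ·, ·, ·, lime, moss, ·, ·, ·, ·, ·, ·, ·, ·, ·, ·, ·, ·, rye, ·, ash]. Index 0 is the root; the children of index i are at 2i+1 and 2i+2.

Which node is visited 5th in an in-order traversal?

In-order visits the left subtree, then the node, then the right subtree.
At fir: go left to fern.
  At fern: go left to teak.
    teak is a leaf — visit teak.
  Visit fern.
  At fern: go right to hop.
    hop is a leaf — visit hop.
Visit fir.
At fir: go right to aster.
  At aster: no left child.
  Visit aster.
  At aster: go right to cedar.
    At cedar: go left to lime.
      At lime: go left to rye.
        rye is a leaf — visit rye.
      Visit lime.
      At lime: no right child.
    Visit cedar.
    At cedar: go right to moss.
      At moss: go left to ash.
        ash is a leaf — visit ash.
      Visit moss.
      At moss: no right child.
Full in-order sequence: teak, fern, hop, fir, aster, rye, lime, cedar, ash, moss.

aster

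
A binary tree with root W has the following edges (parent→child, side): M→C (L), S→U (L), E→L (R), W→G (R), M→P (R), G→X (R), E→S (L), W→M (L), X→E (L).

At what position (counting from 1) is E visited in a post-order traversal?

7

Post-order visits the left subtree, then the right subtree, then the node.
At W: go left to M.
  At M: go left to C.
    C is a leaf — visit C.
  At M: go right to P.
    P is a leaf — visit P.
  Visit M.
At W: go right to G.
  At G: no left child.
  At G: go right to X.
    At X: go left to E.
      At E: go left to S.
        At S: go left to U.
          U is a leaf — visit U.
        At S: no right child.
        Visit S.
      At E: go right to L.
        L is a leaf — visit L.
      Visit E.
    At X: no right child.
    Visit X.
  Visit G.
Visit W.
Full post-order sequence: C, P, M, U, S, L, E, X, G, W.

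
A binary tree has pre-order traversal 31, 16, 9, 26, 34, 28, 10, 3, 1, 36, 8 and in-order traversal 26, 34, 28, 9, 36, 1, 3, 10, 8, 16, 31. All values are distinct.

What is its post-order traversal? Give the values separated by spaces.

The first element of pre-order is the root; it splits in-order into left and right subtrees.
Root 31: left subtree has 10 nodes {26, 34, 28, 9, 36, 1, 3, 10, 8, 16}, right has 0 { }.
  Root 16: left subtree has 9 nodes {26, 34, 28, 9, 36, 1, 3, 10, 8}, right has 0 { }.
    Root 9: left subtree has 3 nodes {26, 34, 28}, right has 5 {36, 1, 3, 10, 8}.
      Root 26: left subtree has 0 nodes { }, right has 2 {34, 28}.
        Root 34: left subtree has 0 nodes { }, right has 1 {28}.
      Root 10: left subtree has 3 nodes {36, 1, 3}, right has 1 {8}.
        Root 3: left subtree has 2 nodes {36, 1}, right has 0 { }.
          Root 1: left subtree has 1 node {36}, right has 0 { }.

28 34 26 36 1 3 8 10 9 16 31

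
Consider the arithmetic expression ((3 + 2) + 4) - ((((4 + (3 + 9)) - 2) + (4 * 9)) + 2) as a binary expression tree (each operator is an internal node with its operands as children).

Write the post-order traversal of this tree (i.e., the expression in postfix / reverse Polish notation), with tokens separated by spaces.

3 2 + 4 + 4 3 9 + + 2 - 4 9 * + 2 + -

Post-order on an expression tree gives postfix notation: for each operator, emit left operand, right operand, then the operator.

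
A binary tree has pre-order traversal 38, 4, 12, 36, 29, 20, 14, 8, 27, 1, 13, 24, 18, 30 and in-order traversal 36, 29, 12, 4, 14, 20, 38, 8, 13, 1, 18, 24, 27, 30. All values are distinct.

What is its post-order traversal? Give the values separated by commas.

The first element of pre-order is the root; it splits in-order into left and right subtrees.
Root 38: left subtree has 6 nodes {36, 29, 12, 4, 14, 20}, right has 7 {8, 13, 1, 18, 24, 27, 30}.
  Root 4: left subtree has 3 nodes {36, 29, 12}, right has 2 {14, 20}.
    Root 12: left subtree has 2 nodes {36, 29}, right has 0 { }.
      Root 36: left subtree has 0 nodes { }, right has 1 {29}.
    Root 20: left subtree has 1 node {14}, right has 0 { }.
  Root 8: left subtree has 0 nodes { }, right has 6 {13, 1, 18, 24, 27, 30}.
    Root 27: left subtree has 4 nodes {13, 1, 18, 24}, right has 1 {30}.
      Root 1: left subtree has 1 node {13}, right has 2 {18, 24}.
        Root 24: left subtree has 1 node {18}, right has 0 { }.

29, 36, 12, 14, 20, 4, 13, 18, 24, 1, 30, 27, 8, 38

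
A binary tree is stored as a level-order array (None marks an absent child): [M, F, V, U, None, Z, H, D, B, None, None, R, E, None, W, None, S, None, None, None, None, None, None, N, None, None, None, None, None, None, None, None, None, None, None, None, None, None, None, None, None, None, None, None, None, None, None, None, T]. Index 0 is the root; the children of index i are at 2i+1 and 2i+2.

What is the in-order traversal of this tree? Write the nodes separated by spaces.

D S U B F M N T R Z E V H W

In-order visits the left subtree, then the node, then the right subtree.
At M: go left to F.
  At F: go left to U.
    At U: go left to D.
      At D: no left child.
      Visit D.
      At D: go right to S.
        S is a leaf — visit S.
    Visit U.
    At U: go right to B.
      B is a leaf — visit B.
  Visit F.
  At F: no right child.
Visit M.
At M: go right to V.
  At V: go left to Z.
    At Z: go left to R.
      At R: go left to N.
        At N: no left child.
        Visit N.
        At N: go right to T.
          T is a leaf — visit T.
      Visit R.
      At R: no right child.
    Visit Z.
    At Z: go right to E.
      E is a leaf — visit E.
  Visit V.
  At V: go right to H.
    At H: no left child.
    Visit H.
    At H: go right to W.
      W is a leaf — visit W.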